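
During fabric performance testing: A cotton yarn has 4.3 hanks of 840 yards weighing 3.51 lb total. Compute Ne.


Formula: Ne = hanks / mass_lb
Substituting: Ne = 4.3 / 3.51
Ne = 1.2

1.2 Ne


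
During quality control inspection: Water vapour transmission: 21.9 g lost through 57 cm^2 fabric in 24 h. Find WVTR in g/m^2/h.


Formula: WVTR = mass_loss / (area * time)
Step 1: Convert area: 57 cm^2 = 0.0057 m^2
Step 2: WVTR = 21.9 g / (0.0057 m^2 * 24 h)
Step 3: WVTR = 21.9 / 0.1368 = 160.1 g/m^2/h

160.1 g/m^2/h


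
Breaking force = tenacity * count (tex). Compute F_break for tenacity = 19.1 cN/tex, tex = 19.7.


Formula: Breaking force = Tenacity * Linear density
F = 19.1 cN/tex * 19.7 tex
F = 376.27 cN

376.27 cN


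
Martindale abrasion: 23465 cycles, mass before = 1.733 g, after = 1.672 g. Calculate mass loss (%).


Formula: Mass loss% = ((m_before - m_after) / m_before) * 100
Step 1: Mass loss = 1.733 - 1.672 = 0.061 g
Step 2: Ratio = 0.061 / 1.733 = 0.0351991
Step 3: Mass loss% = 0.0351991 * 100 = 3.51991% ≈ 3.52%

3.52%


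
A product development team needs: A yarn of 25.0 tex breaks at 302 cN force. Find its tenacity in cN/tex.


Formula: Tenacity = Breaking force / Linear density
Tenacity = 302 cN / 25.0 tex
Tenacity = 12.08 cN/tex

12.08 cN/tex


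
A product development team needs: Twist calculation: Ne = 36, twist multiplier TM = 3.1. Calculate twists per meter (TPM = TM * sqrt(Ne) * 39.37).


Formula: TPM = TM * sqrt(Ne) * 39.37
Step 1: sqrt(Ne) = sqrt(36) = 6
Step 2: TM * sqrt(Ne) = 3.1 * 6 = 18.6
Step 3: TPM = 18.6 * 39.37 = 732 twists/m

732 twists/m


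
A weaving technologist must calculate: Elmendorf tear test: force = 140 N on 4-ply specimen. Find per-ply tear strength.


Formula: Per-ply strength = Total force / Number of plies
Per-ply = 140 N / 4
Per-ply = 35 N

35 N


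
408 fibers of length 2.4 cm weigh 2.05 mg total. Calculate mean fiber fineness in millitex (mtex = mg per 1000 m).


Formula: fineness (mtex) = mass (mg) / total length (km) = (mass_mg / total_length_m) * 1000
Step 1: Convert fiber length: 2.4 cm = 0.024 m
Step 2: Total fiber length = 408 * 0.024 = 9.792 m
Step 3: Linear density = 2.05 mg / 9.792 m = 0.2094 mg/m
Step 4: fineness = 0.2094 * 1000 = 209.4 mtex

209.4 mtex


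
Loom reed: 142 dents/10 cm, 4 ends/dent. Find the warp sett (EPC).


Formula: EPC = (dents per 10 cm * ends per dent) / 10
Step 1: Total ends per 10 cm = 142 * 4 = 568
Step 2: EPC = 568 / 10 = 56.8 ends/cm

56.8 ends/cm


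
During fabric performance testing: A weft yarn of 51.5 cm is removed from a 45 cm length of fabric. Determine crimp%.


Formula: Crimp% = ((L_yarn - L_fabric) / L_fabric) * 100
Step 1: Extension = 51.5 - 45 = 6.5 cm
Step 2: Crimp% = (6.5 / 45) * 100
Step 3: Crimp% = 0.144444 * 100 = 14.4444% ≈ 14.4%

14.4%


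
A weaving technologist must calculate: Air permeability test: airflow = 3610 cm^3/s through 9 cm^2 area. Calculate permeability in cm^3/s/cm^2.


Formula: Air Permeability = Airflow / Test Area
AP = 3610 cm^3/s / 9 cm^2
AP = 401.1 cm^3/s/cm^2

401.1 cm^3/s/cm^2


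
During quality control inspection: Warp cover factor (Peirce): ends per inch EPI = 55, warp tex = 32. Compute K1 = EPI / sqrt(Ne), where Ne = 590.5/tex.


Formula: K1 = EPI / sqrt(Ne), with Ne = 590.5 / tex_warp
Step 1: Ne = 590.5 / 32 = 18.453
Step 2: sqrt(Ne) = sqrt(18.453) = 4.2957
Step 3: K1 = 55 / 4.2957 = 12.8

12.8


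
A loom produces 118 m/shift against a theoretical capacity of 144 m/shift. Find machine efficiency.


Formula: Efficiency% = (Actual output / Theoretical output) * 100
Efficiency% = (118 / 144) * 100
Efficiency% = 0.819444 * 100 = 81.9444% ≈ 81.9%

81.9%


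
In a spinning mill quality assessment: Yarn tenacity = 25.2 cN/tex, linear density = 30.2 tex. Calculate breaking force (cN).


Formula: Breaking force = Tenacity * Linear density
F = 25.2 cN/tex * 30.2 tex
F = 761.04 cN

761.04 cN


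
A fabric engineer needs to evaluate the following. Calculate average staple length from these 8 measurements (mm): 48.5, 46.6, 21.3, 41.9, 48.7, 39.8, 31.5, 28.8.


Formula: Mean = sum of lengths / count
Sum = 48.5 + 46.6 + 21.3 + 41.9 + 48.7 + 39.8 + 31.5 + 28.8
Sum = 307.1 mm
Mean = 307.1 / 8 = 38.39 mm

38.39 mm


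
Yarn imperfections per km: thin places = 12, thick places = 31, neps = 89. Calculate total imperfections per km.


Formula: Total = thin places + thick places + neps
Total = 12 + 31 + 89
Total = 132 imperfections/km

132 imperfections/km


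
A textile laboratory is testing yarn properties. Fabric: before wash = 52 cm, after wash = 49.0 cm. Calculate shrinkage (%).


Formula: Shrinkage% = ((L_before - L_after) / L_before) * 100
Step 1: Shrinkage = 52 - 49.0 = 3.0 cm
Step 2: Shrinkage% = (3.0 / 52) * 100
Step 3: Shrinkage% = 0.057692 * 100 = 5.7692% ≈ 5.8%

5.8%


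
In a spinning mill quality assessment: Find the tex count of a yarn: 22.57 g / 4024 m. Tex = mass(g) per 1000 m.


Formula: Tex = (mass_g / length_m) * 1000
Substituting: Tex = (22.57 / 4024) * 1000
Intermediate: 22.57 / 4024 = 0.00560885 g/m
Tex = 0.00560885 * 1000 = 5.61 tex

5.61 tex


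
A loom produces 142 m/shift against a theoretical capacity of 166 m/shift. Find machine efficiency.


Formula: Efficiency% = (Actual output / Theoretical output) * 100
Efficiency% = (142 / 166) * 100
Efficiency% = 0.855422 * 100 = 85.5422% ≈ 85.5%

85.5%


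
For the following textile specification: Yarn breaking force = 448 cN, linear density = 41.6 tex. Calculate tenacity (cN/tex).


Formula: Tenacity = Breaking force / Linear density
Tenacity = 448 cN / 41.6 tex
Tenacity = 10.77 cN/tex

10.77 cN/tex


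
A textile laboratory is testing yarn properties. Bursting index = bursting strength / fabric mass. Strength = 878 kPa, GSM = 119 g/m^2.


Formula: Bursting Index = Bursting Strength / Fabric GSM
BI = 878 kPa / 119 g/m^2
BI = 7.378 kPa/(g/m^2)

7.378 kPa/(g/m^2)


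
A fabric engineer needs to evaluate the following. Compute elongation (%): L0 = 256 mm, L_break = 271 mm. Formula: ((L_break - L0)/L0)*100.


Formula: Elongation (%) = ((L_break - L0) / L0) * 100
Step 1: Extension = 271 - 256 = 15 mm
Step 2: Elongation = (15 / 256) * 100
Step 3: Elongation = 0.058594 * 100 = 5.8594% ≈ 5.9%

5.9%


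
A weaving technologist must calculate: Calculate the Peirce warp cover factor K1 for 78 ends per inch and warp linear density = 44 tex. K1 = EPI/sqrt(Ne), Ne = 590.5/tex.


Formula: K1 = EPI / sqrt(Ne), with Ne = 590.5 / tex_warp
Step 1: Ne = 590.5 / 44 = 13.42
Step 2: sqrt(Ne) = sqrt(13.42) = 3.6633
Step 3: K1 = 78 / 3.6633 = 21.3

21.3


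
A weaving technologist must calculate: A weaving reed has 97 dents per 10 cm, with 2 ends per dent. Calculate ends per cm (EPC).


Formula: EPC = (dents per 10 cm * ends per dent) / 10
Step 1: Total ends per 10 cm = 97 * 2 = 194
Step 2: EPC = 194 / 10 = 19.4 ends/cm

19.4 ends/cm


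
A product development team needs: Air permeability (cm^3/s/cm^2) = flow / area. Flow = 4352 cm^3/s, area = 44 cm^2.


Formula: Air Permeability = Airflow / Test Area
AP = 4352 cm^3/s / 44 cm^2
AP = 98.9 cm^3/s/cm^2

98.9 cm^3/s/cm^2


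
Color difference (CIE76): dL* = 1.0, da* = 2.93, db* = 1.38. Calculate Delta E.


Formula: Delta E = sqrt(dL*^2 + da*^2 + db*^2)
Step 1: dL*^2 = 1.0^2 = 1.0
Step 2: da*^2 = 2.93^2 = 8.5849
Step 3: db*^2 = 1.38^2 = 1.9044
Step 4: Sum = 1.0 + 8.5849 + 1.9044 = 11.4893
Step 5: Delta E = sqrt(11.4893) = 3.39

3.39 Delta E


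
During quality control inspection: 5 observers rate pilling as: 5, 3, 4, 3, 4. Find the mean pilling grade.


Formula: Mean = sum / count
Sum = 5 + 3 + 4 + 3 + 4 = 19
Mean = 19 / 5 = 3.8

3.8


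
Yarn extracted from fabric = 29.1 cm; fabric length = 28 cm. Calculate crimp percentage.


Formula: Crimp% = ((L_yarn - L_fabric) / L_fabric) * 100
Step 1: Extension = 29.1 - 28 = 1.1 cm
Step 2: Crimp% = (1.1 / 28) * 100
Step 3: Crimp% = 0.039286 * 100 = 3.9286% ≈ 3.9%

3.9%


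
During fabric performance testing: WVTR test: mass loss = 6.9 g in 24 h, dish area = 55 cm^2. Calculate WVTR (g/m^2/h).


Formula: WVTR = mass_loss / (area * time)
Step 1: Convert area: 55 cm^2 = 0.0055 m^2
Step 2: WVTR = 6.9 g / (0.0055 m^2 * 24 h)
Step 3: WVTR = 6.9 / 0.132 = 52.3 g/m^2/h

52.3 g/m^2/h


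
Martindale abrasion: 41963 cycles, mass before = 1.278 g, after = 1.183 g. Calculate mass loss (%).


Formula: Mass loss% = ((m_before - m_after) / m_before) * 100
Step 1: Mass loss = 1.278 - 1.183 = 0.095 g
Step 2: Ratio = 0.095 / 1.278 = 0.0743349
Step 3: Mass loss% = 0.0743349 * 100 = 7.43349% ≈ 7.43%

7.43%


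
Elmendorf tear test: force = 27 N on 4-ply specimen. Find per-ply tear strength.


Formula: Per-ply strength = Total force / Number of plies
Per-ply = 27 N / 4
Per-ply = 6.75 N

6.75 N


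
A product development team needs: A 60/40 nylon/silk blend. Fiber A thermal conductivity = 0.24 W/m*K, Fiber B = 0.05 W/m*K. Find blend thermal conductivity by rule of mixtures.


Formula: Blend property = (fraction_A * property_A) + (fraction_B * property_B)
Step 1: Contribution A = 60/100 * 0.24 W/m*K = 0.144 W/m*K
Step 2: Contribution B = 40/100 * 0.05 W/m*K = 0.02 W/m*K
Step 3: Blend thermal conductivity = 0.144 + 0.02 = 0.164 W/m*K

0.164 W/m*K


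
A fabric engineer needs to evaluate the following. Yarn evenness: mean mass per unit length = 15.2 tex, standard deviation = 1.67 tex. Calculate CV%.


Formula: CV% = (standard deviation / mean) * 100
Step 1: Ratio = 1.67 / 15.2 = 0.109868
Step 2: CV% = 0.109868 * 100 = 10.9868% ≈ 11.0%

11.0%


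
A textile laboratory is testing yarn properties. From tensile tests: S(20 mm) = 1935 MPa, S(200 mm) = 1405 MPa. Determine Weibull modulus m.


Formula: m = ln(L1/L2) / ln(S2/S1)
Step 1: ln(L1/L2) = ln(20/200) = -2.30259
Step 2: S2/S1 = 1405/1935 = 0.7261
Step 3: ln(S2/S1) = ln(0.7261) = -0.32007
Step 4: m = -2.30259 / -0.32007 = 7.19

7.19 (Weibull m)


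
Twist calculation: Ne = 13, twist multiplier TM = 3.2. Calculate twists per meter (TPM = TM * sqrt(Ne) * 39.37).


Formula: TPM = TM * sqrt(Ne) * 39.37
Step 1: sqrt(Ne) = sqrt(13) = 3.6056
Step 2: TM * sqrt(Ne) = 3.2 * 3.6056 = 11.5379
Step 3: TPM = 11.5379 * 39.37 = 454 twists/m

454 twists/m


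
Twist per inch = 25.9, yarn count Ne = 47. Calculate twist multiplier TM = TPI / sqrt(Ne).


Formula: TM = TPI / sqrt(Ne)
Step 1: sqrt(Ne) = sqrt(47) = 6.8557
Step 2: TM = 25.9 / 6.8557 = 3.78

3.78 TM


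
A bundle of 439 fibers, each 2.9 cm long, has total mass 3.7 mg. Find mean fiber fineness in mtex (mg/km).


Formula: fineness (mtex) = mass (mg) / total length (km) = (mass_mg / total_length_m) * 1000
Step 1: Convert fiber length: 2.9 cm = 0.029 m
Step 2: Total fiber length = 439 * 0.029 = 12.731 m
Step 3: Linear density = 3.7 mg / 12.731 m = 0.2906 mg/m
Step 4: fineness = 0.2906 * 1000 = 290.6 mtex

290.6 mtex


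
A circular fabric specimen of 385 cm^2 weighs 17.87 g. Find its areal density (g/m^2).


Formula: GSM = mass_g / area_m2
Step 1: Convert area: 385 cm^2 = 385 / 10000 = 0.0385 m^2
Step 2: GSM = 17.87 g / 0.0385 m^2 = 464.2 g/m^2

464.2 g/m^2


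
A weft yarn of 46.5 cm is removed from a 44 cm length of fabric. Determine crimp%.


Formula: Crimp% = ((L_yarn - L_fabric) / L_fabric) * 100
Step 1: Extension = 46.5 - 44 = 2.5 cm
Step 2: Crimp% = (2.5 / 44) * 100
Step 3: Crimp% = 0.056818 * 100 = 5.6818% ≈ 5.7%

5.7%


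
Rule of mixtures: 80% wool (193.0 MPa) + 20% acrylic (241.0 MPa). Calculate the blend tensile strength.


Formula: Blend property = (fraction_A * property_A) + (fraction_B * property_B)
Step 1: Contribution A = 80/100 * 193.0 MPa = 154.4 MPa
Step 2: Contribution B = 20/100 * 241.0 MPa = 48.2 MPa
Step 3: Blend tensile strength = 154.4 + 48.2 = 202.6 MPa

202.6 MPa


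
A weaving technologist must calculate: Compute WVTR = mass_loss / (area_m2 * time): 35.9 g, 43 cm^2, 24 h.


Formula: WVTR = mass_loss / (area * time)
Step 1: Convert area: 43 cm^2 = 0.0043 m^2
Step 2: WVTR = 35.9 g / (0.0043 m^2 * 24 h)
Step 3: WVTR = 35.9 / 0.1032 = 347.9 g/m^2/h

347.9 g/m^2/h


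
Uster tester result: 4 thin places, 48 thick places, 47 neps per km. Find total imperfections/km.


Formula: Total = thin places + thick places + neps
Total = 4 + 48 + 47
Total = 99 imperfections/km

99 imperfections/km


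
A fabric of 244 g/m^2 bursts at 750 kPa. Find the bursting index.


Formula: Bursting Index = Bursting Strength / Fabric GSM
BI = 750 kPa / 244 g/m^2
BI = 3.074 kPa/(g/m^2)

3.074 kPa/(g/m^2)


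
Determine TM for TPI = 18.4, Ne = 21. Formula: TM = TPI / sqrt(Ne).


Formula: TM = TPI / sqrt(Ne)
Step 1: sqrt(Ne) = sqrt(21) = 4.5826
Step 2: TM = 18.4 / 4.5826 = 4.02

4.02 TM


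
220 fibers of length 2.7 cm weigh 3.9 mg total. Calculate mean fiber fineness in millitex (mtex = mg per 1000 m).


Formula: fineness (mtex) = mass (mg) / total length (km) = (mass_mg / total_length_m) * 1000
Step 1: Convert fiber length: 2.7 cm = 0.027 m
Step 2: Total fiber length = 220 * 0.027 = 5.94 m
Step 3: Linear density = 3.9 mg / 5.94 m = 0.6566 mg/m
Step 4: fineness = 0.6566 * 1000 = 656.6 mtex

656.6 mtex


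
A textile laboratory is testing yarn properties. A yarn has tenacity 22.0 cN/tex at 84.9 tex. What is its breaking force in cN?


Formula: Breaking force = Tenacity * Linear density
F = 22.0 cN/tex * 84.9 tex
F = 1867.80 cN

1867.80 cN


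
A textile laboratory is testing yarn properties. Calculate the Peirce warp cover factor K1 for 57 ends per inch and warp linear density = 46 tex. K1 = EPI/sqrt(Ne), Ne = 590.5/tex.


Formula: K1 = EPI / sqrt(Ne), with Ne = 590.5 / tex_warp
Step 1: Ne = 590.5 / 46 = 12.837
Step 2: sqrt(Ne) = sqrt(12.837) = 3.5829
Step 3: K1 = 57 / 3.5829 = 15.9

15.9


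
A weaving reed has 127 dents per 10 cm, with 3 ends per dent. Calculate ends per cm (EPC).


Formula: EPC = (dents per 10 cm * ends per dent) / 10
Step 1: Total ends per 10 cm = 127 * 3 = 381
Step 2: EPC = 381 / 10 = 38.1 ends/cm

38.1 ends/cm


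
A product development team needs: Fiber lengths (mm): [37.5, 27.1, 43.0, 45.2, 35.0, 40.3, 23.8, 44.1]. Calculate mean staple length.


Formula: Mean = sum of lengths / count
Sum = 37.5 + 27.1 + 43.0 + 45.2 + 35.0 + 40.3 + 23.8 + 44.1
Sum = 296.0 mm
Mean = 296.0 / 8 = 37.00 mm

37.00 mm


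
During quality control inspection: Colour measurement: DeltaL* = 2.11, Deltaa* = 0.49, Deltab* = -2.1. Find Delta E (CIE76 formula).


Formula: Delta E = sqrt(dL*^2 + da*^2 + db*^2)
Step 1: dL*^2 = 2.11^2 = 4.4521
Step 2: da*^2 = 0.49^2 = 0.2401
Step 3: db*^2 = (-2.1)^2 = 4.41
Step 4: Sum = 4.4521 + 0.2401 + 4.41 = 9.1022
Step 5: Delta E = sqrt(9.1022) = 3.02

3.02 Delta E


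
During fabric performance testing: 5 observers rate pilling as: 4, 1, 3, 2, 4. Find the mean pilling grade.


Formula: Mean = sum / count
Sum = 4 + 1 + 3 + 2 + 4 = 14
Mean = 14 / 5 = 2.8

2.8


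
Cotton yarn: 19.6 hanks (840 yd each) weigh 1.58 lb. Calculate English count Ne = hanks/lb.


Formula: Ne = hanks / mass_lb
Substituting: Ne = 19.6 / 1.58
Ne = 12.4

12.4 Ne


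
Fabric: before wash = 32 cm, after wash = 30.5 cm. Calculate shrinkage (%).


Formula: Shrinkage% = ((L_before - L_after) / L_before) * 100
Step 1: Shrinkage = 32 - 30.5 = 1.5 cm
Step 2: Shrinkage% = (1.5 / 32) * 100
Step 3: Shrinkage% = 0.046875 * 100 = 4.6875% ≈ 4.7%

4.7%


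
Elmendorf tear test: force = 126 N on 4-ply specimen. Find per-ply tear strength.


Formula: Per-ply strength = Total force / Number of plies
Per-ply = 126 N / 4
Per-ply = 31.5 N

31.5 N


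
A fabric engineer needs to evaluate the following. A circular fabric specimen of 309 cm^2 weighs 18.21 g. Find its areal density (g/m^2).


Formula: GSM = mass_g / area_m2
Step 1: Convert area: 309 cm^2 = 309 / 10000 = 0.0309 m^2
Step 2: GSM = 18.21 g / 0.0309 m^2 = 589.3 g/m^2

589.3 g/m^2


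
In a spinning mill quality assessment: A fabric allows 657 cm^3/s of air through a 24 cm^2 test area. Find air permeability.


Formula: Air Permeability = Airflow / Test Area
AP = 657 cm^3/s / 24 cm^2
AP = 27.4 cm^3/s/cm^2

27.4 cm^3/s/cm^2


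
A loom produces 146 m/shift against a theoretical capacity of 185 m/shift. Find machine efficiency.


Formula: Efficiency% = (Actual output / Theoretical output) * 100
Efficiency% = (146 / 185) * 100
Efficiency% = 0.789189 * 100 = 78.9189% ≈ 78.9%

78.9%


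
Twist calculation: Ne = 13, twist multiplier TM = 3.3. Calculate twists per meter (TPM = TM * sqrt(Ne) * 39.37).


Formula: TPM = TM * sqrt(Ne) * 39.37
Step 1: sqrt(Ne) = sqrt(13) = 3.6056
Step 2: TM * sqrt(Ne) = 3.3 * 3.6056 = 11.8985
Step 3: TPM = 11.8985 * 39.37 = 468 twists/m

468 twists/m


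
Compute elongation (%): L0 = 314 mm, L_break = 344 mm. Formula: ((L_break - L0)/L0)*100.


Formula: Elongation (%) = ((L_break - L0) / L0) * 100
Step 1: Extension = 344 - 314 = 30 mm
Step 2: Elongation = (30 / 314) * 100
Step 3: Elongation = 0.095541 * 100 = 9.5541% ≈ 9.6%

9.6%


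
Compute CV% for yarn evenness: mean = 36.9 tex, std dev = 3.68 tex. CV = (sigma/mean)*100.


Formula: CV% = (standard deviation / mean) * 100
Step 1: Ratio = 3.68 / 36.9 = 0.099729
Step 2: CV% = 0.099729 * 100 = 9.9729% ≈ 10.0%

10.0%


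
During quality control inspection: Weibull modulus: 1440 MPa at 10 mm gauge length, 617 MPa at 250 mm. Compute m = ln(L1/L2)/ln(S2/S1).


Formula: m = ln(L1/L2) / ln(S2/S1)
Step 1: ln(L1/L2) = ln(10/250) = -3.21888
Step 2: S2/S1 = 617/1440 = 0.42847
Step 3: ln(S2/S1) = ln(0.42847) = -0.84753
Step 4: m = -3.21888 / -0.84753 = 3.80

3.80 (Weibull m)


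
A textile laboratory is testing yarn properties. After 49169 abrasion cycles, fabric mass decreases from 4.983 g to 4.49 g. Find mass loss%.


Formula: Mass loss% = ((m_before - m_after) / m_before) * 100
Step 1: Mass loss = 4.983 - 4.49 = 0.493 g
Step 2: Ratio = 0.493 / 4.983 = 0.0989364
Step 3: Mass loss% = 0.0989364 * 100 = 9.89364% ≈ 9.89%

9.89%


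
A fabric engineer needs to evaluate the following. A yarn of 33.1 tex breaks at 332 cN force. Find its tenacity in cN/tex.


Formula: Tenacity = Breaking force / Linear density
Tenacity = 332 cN / 33.1 tex
Tenacity = 10.03 cN/tex

10.03 cN/tex


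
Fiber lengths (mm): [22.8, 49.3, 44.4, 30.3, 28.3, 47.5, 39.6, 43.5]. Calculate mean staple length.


Formula: Mean = sum of lengths / count
Sum = 22.8 + 49.3 + 44.4 + 30.3 + 28.3 + 47.5 + 39.6 + 43.5
Sum = 305.7 mm
Mean = 305.7 / 8 = 38.21 mm

38.21 mm


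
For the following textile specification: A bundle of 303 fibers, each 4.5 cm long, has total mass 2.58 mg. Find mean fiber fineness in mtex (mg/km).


Formula: fineness (mtex) = mass (mg) / total length (km) = (mass_mg / total_length_m) * 1000
Step 1: Convert fiber length: 4.5 cm = 0.045 m
Step 2: Total fiber length = 303 * 0.045 = 13.635 m
Step 3: Linear density = 2.58 mg / 13.635 m = 0.1892 mg/m
Step 4: fineness = 0.1892 * 1000 = 189.2 mtex

189.2 mtex


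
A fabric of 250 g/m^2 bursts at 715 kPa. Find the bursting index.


Formula: Bursting Index = Bursting Strength / Fabric GSM
BI = 715 kPa / 250 g/m^2
BI = 2.860 kPa/(g/m^2)

2.860 kPa/(g/m^2)


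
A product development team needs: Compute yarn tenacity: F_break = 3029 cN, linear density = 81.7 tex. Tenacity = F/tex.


Formula: Tenacity = Breaking force / Linear density
Tenacity = 3029 cN / 81.7 tex
Tenacity = 37.07 cN/tex

37.07 cN/tex


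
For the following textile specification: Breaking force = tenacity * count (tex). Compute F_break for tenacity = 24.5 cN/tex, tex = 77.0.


Formula: Breaking force = Tenacity * Linear density
F = 24.5 cN/tex * 77.0 tex
F = 1886.50 cN

1886.50 cN


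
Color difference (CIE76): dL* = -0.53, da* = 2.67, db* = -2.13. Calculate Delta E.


Formula: Delta E = sqrt(dL*^2 + da*^2 + db*^2)
Step 1: dL*^2 = (-0.53)^2 = 0.2809
Step 2: da*^2 = 2.67^2 = 7.1289
Step 3: db*^2 = (-2.13)^2 = 4.5369
Step 4: Sum = 0.2809 + 7.1289 + 4.5369 = 11.9467
Step 5: Delta E = sqrt(11.9467) = 3.46

3.46 Delta E


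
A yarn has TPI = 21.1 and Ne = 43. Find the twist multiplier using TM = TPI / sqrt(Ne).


Formula: TM = TPI / sqrt(Ne)
Step 1: sqrt(Ne) = sqrt(43) = 6.5574
Step 2: TM = 21.1 / 6.5574 = 3.22

3.22 TM


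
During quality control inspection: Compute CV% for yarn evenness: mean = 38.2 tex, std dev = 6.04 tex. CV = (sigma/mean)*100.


Formula: CV% = (standard deviation / mean) * 100
Step 1: Ratio = 6.04 / 38.2 = 0.158115
Step 2: CV% = 0.158115 * 100 = 15.8115% ≈ 15.8%

15.8%


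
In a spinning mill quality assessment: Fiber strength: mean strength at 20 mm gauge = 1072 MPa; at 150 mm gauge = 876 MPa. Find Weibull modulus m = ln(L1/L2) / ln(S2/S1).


Formula: m = ln(L1/L2) / ln(S2/S1)
Step 1: ln(L1/L2) = ln(20/150) = -2.01490
Step 2: S2/S1 = 876/1072 = 0.81716
Step 3: ln(S2/S1) = ln(0.81716) = -0.20192
Step 4: m = -2.01490 / -0.20192 = 9.98

9.98 (Weibull m)


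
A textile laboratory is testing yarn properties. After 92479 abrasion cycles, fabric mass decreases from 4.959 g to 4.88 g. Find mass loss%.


Formula: Mass loss% = ((m_before - m_after) / m_before) * 100
Step 1: Mass loss = 4.959 - 4.88 = 0.079 g
Step 2: Ratio = 0.079 / 4.959 = 0.0159306
Step 3: Mass loss% = 0.0159306 * 100 = 1.59306% ≈ 1.59%

1.59%


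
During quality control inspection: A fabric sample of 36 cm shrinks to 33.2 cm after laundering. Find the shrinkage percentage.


Formula: Shrinkage% = ((L_before - L_after) / L_before) * 100
Step 1: Shrinkage = 36 - 33.2 = 2.8 cm
Step 2: Shrinkage% = (2.8 / 36) * 100
Step 3: Shrinkage% = 0.077778 * 100 = 7.7778% ≈ 7.8%

7.8%


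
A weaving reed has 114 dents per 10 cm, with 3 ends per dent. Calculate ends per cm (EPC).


Formula: EPC = (dents per 10 cm * ends per dent) / 10
Step 1: Total ends per 10 cm = 114 * 3 = 342
Step 2: EPC = 342 / 10 = 34.2 ends/cm

34.2 ends/cm


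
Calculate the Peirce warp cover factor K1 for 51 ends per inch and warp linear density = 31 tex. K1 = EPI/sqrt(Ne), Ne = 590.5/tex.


Formula: K1 = EPI / sqrt(Ne), with Ne = 590.5 / tex_warp
Step 1: Ne = 590.5 / 31 = 19.048
Step 2: sqrt(Ne) = sqrt(19.048) = 4.3644
Step 3: K1 = 51 / 4.3644 = 11.7

11.7


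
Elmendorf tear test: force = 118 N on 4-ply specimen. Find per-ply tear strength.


Formula: Per-ply strength = Total force / Number of plies
Per-ply = 118 N / 4
Per-ply = 29.5 N

29.5 N


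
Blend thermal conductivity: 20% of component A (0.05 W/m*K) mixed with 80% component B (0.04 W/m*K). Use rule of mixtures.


Formula: Blend property = (fraction_A * property_A) + (fraction_B * property_B)
Step 1: Contribution A = 20/100 * 0.05 W/m*K = 0.01 W/m*K
Step 2: Contribution B = 80/100 * 0.04 W/m*K = 0.032 W/m*K
Step 3: Blend thermal conductivity = 0.01 + 0.032 = 0.042 W/m*K

0.042 W/m*K


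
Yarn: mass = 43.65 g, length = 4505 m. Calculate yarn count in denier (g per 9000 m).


Formula: den = (mass_g / length_m) * 9000
Substituting: den = (43.65 / 4505) * 9000
Intermediate: 43.65 / 4505 = 0.00968923 g/m
den = 0.00968923 * 9000 = 87.2 denier

87.2 denier


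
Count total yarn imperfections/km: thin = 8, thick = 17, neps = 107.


Formula: Total = thin places + thick places + neps
Total = 8 + 17 + 107
Total = 132 imperfections/km

132 imperfections/km


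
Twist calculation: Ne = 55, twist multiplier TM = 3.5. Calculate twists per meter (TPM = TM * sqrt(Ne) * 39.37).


Formula: TPM = TM * sqrt(Ne) * 39.37
Step 1: sqrt(Ne) = sqrt(55) = 7.4162
Step 2: TM * sqrt(Ne) = 3.5 * 7.4162 = 25.9567
Step 3: TPM = 25.9567 * 39.37 = 1022 twists/m

1022 twists/m


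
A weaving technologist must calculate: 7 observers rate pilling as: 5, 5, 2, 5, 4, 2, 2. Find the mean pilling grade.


Formula: Mean = sum / count
Sum = 5 + 5 + 2 + 5 + 4 + 2 + 2 = 25
Mean = 25 / 7 = 3.6

3.6


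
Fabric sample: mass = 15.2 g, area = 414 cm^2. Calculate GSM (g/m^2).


Formula: GSM = mass_g / area_m2
Step 1: Convert area: 414 cm^2 = 414 / 10000 = 0.0414 m^2
Step 2: GSM = 15.2 g / 0.0414 m^2 = 367.1 g/m^2

367.1 g/m^2


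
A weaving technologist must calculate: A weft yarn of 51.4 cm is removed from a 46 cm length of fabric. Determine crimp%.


Formula: Crimp% = ((L_yarn - L_fabric) / L_fabric) * 100
Step 1: Extension = 51.4 - 46 = 5.4 cm
Step 2: Crimp% = (5.4 / 46) * 100
Step 3: Crimp% = 0.117391 * 100 = 11.7391% ≈ 11.7%

11.7%


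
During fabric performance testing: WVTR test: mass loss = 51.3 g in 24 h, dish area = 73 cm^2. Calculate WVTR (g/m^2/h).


Formula: WVTR = mass_loss / (area * time)
Step 1: Convert area: 73 cm^2 = 0.0073 m^2
Step 2: WVTR = 51.3 g / (0.0073 m^2 * 24 h)
Step 3: WVTR = 51.3 / 0.1752 = 292.8 g/m^2/h

292.8 g/m^2/h


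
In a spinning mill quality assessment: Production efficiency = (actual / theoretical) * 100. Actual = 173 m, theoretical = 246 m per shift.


Formula: Efficiency% = (Actual output / Theoretical output) * 100
Efficiency% = (173 / 246) * 100
Efficiency% = 0.703252 * 100 = 70.3252% ≈ 70.3%

70.3%


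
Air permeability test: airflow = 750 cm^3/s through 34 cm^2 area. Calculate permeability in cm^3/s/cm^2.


Formula: Air Permeability = Airflow / Test Area
AP = 750 cm^3/s / 34 cm^2
AP = 22.1 cm^3/s/cm^2

22.1 cm^3/s/cm^2


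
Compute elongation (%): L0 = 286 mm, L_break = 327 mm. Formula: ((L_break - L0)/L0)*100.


Formula: Elongation (%) = ((L_break - L0) / L0) * 100
Step 1: Extension = 327 - 286 = 41 mm
Step 2: Elongation = (41 / 286) * 100
Step 3: Elongation = 0.143357 * 100 = 14.3357% ≈ 14.3%

14.3%


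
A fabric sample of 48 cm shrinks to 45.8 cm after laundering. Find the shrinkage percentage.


Formula: Shrinkage% = ((L_before - L_after) / L_before) * 100
Step 1: Shrinkage = 48 - 45.8 = 2.2 cm
Step 2: Shrinkage% = (2.2 / 48) * 100
Step 3: Shrinkage% = 0.045833 * 100 = 4.5833% ≈ 4.6%

4.6%


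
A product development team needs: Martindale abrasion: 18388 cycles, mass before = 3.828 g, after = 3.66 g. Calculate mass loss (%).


Formula: Mass loss% = ((m_before - m_after) / m_before) * 100
Step 1: Mass loss = 3.828 - 3.66 = 0.168 g
Step 2: Ratio = 0.168 / 3.828 = 0.0438871
Step 3: Mass loss% = 0.0438871 * 100 = 4.38871% ≈ 4.39%

4.39%


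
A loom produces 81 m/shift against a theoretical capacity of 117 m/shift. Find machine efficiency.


Formula: Efficiency% = (Actual output / Theoretical output) * 100
Efficiency% = (81 / 117) * 100
Efficiency% = 0.692308 * 100 = 69.2308% ≈ 69.2%

69.2%


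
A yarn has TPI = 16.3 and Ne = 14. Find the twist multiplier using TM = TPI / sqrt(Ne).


Formula: TM = TPI / sqrt(Ne)
Step 1: sqrt(Ne) = sqrt(14) = 3.7417
Step 2: TM = 16.3 / 3.7417 = 4.36

4.36 TM


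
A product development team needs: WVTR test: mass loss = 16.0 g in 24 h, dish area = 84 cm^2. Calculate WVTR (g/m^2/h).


Formula: WVTR = mass_loss / (area * time)
Step 1: Convert area: 84 cm^2 = 0.0084 m^2
Step 2: WVTR = 16.0 g / (0.0084 m^2 * 24 h)
Step 3: WVTR = 16.0 / 0.2016 = 79.4 g/m^2/h

79.4 g/m^2/h


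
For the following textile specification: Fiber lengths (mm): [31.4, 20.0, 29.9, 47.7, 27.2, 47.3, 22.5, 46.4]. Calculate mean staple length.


Formula: Mean = sum of lengths / count
Sum = 31.4 + 20.0 + 29.9 + 47.7 + 27.2 + 47.3 + 22.5 + 46.4
Sum = 272.4 mm
Mean = 272.4 / 8 = 34.05 mm

34.05 mm


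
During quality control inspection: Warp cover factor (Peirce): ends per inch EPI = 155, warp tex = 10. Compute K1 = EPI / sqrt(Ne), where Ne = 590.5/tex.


Formula: K1 = EPI / sqrt(Ne), with Ne = 590.5 / tex_warp
Step 1: Ne = 590.5 / 10 = 59.05
Step 2: sqrt(Ne) = sqrt(59.05) = 7.6844
Step 3: K1 = 155 / 7.6844 = 20.2

20.2


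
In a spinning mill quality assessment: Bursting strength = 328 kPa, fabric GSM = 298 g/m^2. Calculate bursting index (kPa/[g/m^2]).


Formula: Bursting Index = Bursting Strength / Fabric GSM
BI = 328 kPa / 298 g/m^2
BI = 1.101 kPa/(g/m^2)

1.101 kPa/(g/m^2)


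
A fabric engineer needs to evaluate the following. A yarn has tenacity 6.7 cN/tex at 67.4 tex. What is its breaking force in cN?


Formula: Breaking force = Tenacity * Linear density
F = 6.7 cN/tex * 67.4 tex
F = 451.58 cN

451.58 cN


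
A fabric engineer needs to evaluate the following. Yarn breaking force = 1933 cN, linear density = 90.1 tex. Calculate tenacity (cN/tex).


Formula: Tenacity = Breaking force / Linear density
Tenacity = 1933 cN / 90.1 tex
Tenacity = 21.45 cN/tex

21.45 cN/tex


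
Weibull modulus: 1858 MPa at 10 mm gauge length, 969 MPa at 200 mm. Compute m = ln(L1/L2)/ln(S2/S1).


Formula: m = ln(L1/L2) / ln(S2/S1)
Step 1: ln(L1/L2) = ln(10/200) = -2.99573
Step 2: S2/S1 = 969/1858 = 0.52153
Step 3: ln(S2/S1) = ln(0.52153) = -0.65099
Step 4: m = -2.99573 / -0.65099 = 4.60

4.60 (Weibull m)


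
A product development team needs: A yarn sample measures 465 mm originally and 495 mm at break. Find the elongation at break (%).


Formula: Elongation (%) = ((L_break - L0) / L0) * 100
Step 1: Extension = 495 - 465 = 30 mm
Step 2: Elongation = (30 / 465) * 100
Step 3: Elongation = 0.064516 * 100 = 6.4516% ≈ 6.5%

6.5%


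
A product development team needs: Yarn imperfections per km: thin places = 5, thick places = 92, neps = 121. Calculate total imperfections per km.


Formula: Total = thin places + thick places + neps
Total = 5 + 92 + 121
Total = 218 imperfections/km

218 imperfections/km


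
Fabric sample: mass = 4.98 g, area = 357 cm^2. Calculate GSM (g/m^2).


Formula: GSM = mass_g / area_m2
Step 1: Convert area: 357 cm^2 = 357 / 10000 = 0.0357 m^2
Step 2: GSM = 4.98 g / 0.0357 m^2 = 139.5 g/m^2

139.5 g/m^2


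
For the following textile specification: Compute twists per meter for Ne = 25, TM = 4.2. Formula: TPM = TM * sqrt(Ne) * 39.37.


Formula: TPM = TM * sqrt(Ne) * 39.37
Step 1: sqrt(Ne) = sqrt(25) = 5
Step 2: TM * sqrt(Ne) = 4.2 * 5 = 21
Step 3: TPM = 21 * 39.37 = 827 twists/m

827 twists/m


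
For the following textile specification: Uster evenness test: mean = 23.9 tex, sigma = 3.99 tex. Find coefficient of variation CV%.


Formula: CV% = (standard deviation / mean) * 100
Step 1: Ratio = 3.99 / 23.9 = 0.166946
Step 2: CV% = 0.166946 * 100 = 16.6946% ≈ 16.7%

16.7%


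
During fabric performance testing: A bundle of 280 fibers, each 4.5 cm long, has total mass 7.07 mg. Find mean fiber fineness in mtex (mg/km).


Formula: fineness (mtex) = mass (mg) / total length (km) = (mass_mg / total_length_m) * 1000
Step 1: Convert fiber length: 4.5 cm = 0.045 m
Step 2: Total fiber length = 280 * 0.045 = 12.6 m
Step 3: Linear density = 7.07 mg / 12.6 m = 0.5611 mg/m
Step 4: fineness = 0.5611 * 1000 = 561.1 mtex

561.1 mtex


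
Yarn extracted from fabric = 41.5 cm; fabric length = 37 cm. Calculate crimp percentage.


Formula: Crimp% = ((L_yarn - L_fabric) / L_fabric) * 100
Step 1: Extension = 41.5 - 37 = 4.5 cm
Step 2: Crimp% = (4.5 / 37) * 100
Step 3: Crimp% = 0.121622 * 100 = 12.1622% ≈ 12.2%

12.2%


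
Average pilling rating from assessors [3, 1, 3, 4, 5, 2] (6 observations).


Formula: Mean = sum / count
Sum = 3 + 1 + 3 + 4 + 5 + 2 = 18
Mean = 18 / 6 = 3.0

3.0


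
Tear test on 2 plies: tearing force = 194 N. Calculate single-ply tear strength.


Formula: Per-ply strength = Total force / Number of plies
Per-ply = 194 N / 2
Per-ply = 97 N

97 N


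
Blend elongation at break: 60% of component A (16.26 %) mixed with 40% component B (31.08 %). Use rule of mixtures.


Formula: Blend property = (fraction_A * property_A) + (fraction_B * property_B)
Step 1: Contribution A = 60/100 * 16.26 % = 9.756 %
Step 2: Contribution B = 40/100 * 31.08 % = 12.432 %
Step 3: Blend elongation at break = 9.756 + 12.432 = 22.188 %

22.188 %


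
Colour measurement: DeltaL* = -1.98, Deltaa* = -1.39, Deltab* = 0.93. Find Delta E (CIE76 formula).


Formula: Delta E = sqrt(dL*^2 + da*^2 + db*^2)
Step 1: dL*^2 = (-1.98)^2 = 3.9204
Step 2: da*^2 = (-1.39)^2 = 1.9321
Step 3: db*^2 = 0.93^2 = 0.8649
Step 4: Sum = 3.9204 + 1.9321 + 0.8649 = 6.7174
Step 5: Delta E = sqrt(6.7174) = 2.59

2.59 Delta E


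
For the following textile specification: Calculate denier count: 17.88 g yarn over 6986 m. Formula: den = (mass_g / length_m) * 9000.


Formula: den = (mass_g / length_m) * 9000
Substituting: den = (17.88 / 6986) * 9000
Intermediate: 17.88 / 6986 = 0.0025594 g/m
den = 0.0025594 * 9000 = 23.0 denier

23.0 denier


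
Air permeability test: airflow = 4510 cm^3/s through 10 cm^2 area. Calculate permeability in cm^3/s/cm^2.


Formula: Air Permeability = Airflow / Test Area
AP = 4510 cm^3/s / 10 cm^2
AP = 451.0 cm^3/s/cm^2

451.0 cm^3/s/cm^2


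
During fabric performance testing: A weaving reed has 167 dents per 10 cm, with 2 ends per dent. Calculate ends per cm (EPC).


Formula: EPC = (dents per 10 cm * ends per dent) / 10
Step 1: Total ends per 10 cm = 167 * 2 = 334
Step 2: EPC = 334 / 10 = 33.4 ends/cm

33.4 ends/cm


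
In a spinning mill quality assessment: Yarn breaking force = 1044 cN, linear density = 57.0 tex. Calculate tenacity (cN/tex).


Formula: Tenacity = Breaking force / Linear density
Tenacity = 1044 cN / 57.0 tex
Tenacity = 18.32 cN/tex

18.32 cN/tex


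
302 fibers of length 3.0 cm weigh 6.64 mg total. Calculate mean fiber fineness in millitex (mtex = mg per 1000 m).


Formula: fineness (mtex) = mass (mg) / total length (km) = (mass_mg / total_length_m) * 1000
Step 1: Convert fiber length: 3.0 cm = 0.03 m
Step 2: Total fiber length = 302 * 0.03 = 9.06 m
Step 3: Linear density = 6.64 mg / 9.06 m = 0.7329 mg/m
Step 4: fineness = 0.7329 * 1000 = 732.9 mtex

732.9 mtex


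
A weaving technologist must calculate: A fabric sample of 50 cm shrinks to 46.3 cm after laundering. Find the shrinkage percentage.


Formula: Shrinkage% = ((L_before - L_after) / L_before) * 100
Step 1: Shrinkage = 50 - 46.3 = 3.7 cm
Step 2: Shrinkage% = (3.7 / 50) * 100
Step 3: Shrinkage% = 0.074 * 100 = 7.4%

7.4%


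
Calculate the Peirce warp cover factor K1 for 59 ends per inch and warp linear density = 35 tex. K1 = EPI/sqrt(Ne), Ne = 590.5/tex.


Formula: K1 = EPI / sqrt(Ne), with Ne = 590.5 / tex_warp
Step 1: Ne = 590.5 / 35 = 16.871
Step 2: sqrt(Ne) = sqrt(16.871) = 4.1074
Step 3: K1 = 59 / 4.1074 = 14.4

14.4


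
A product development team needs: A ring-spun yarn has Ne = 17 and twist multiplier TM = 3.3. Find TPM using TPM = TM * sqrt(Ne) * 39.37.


Formula: TPM = TM * sqrt(Ne) * 39.37
Step 1: sqrt(Ne) = sqrt(17) = 4.1231
Step 2: TM * sqrt(Ne) = 3.3 * 4.1231 = 13.6062
Step 3: TPM = 13.6062 * 39.37 = 536 twists/m

536 twists/m


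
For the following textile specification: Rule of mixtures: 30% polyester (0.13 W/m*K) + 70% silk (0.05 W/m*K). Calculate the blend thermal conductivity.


Formula: Blend property = (fraction_A * property_A) + (fraction_B * property_B)
Step 1: Contribution A = 30/100 * 0.13 W/m*K = 0.039 W/m*K
Step 2: Contribution B = 70/100 * 0.05 W/m*K = 0.035 W/m*K
Step 3: Blend thermal conductivity = 0.039 + 0.035 = 0.074 W/m*K

0.074 W/m*K


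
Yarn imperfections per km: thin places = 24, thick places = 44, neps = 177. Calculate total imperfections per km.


Formula: Total = thin places + thick places + neps
Total = 24 + 44 + 177
Total = 245 imperfections/km

245 imperfections/km


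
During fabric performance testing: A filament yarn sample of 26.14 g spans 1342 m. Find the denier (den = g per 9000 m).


Formula: den = (mass_g / length_m) * 9000
Substituting: den = (26.14 / 1342) * 9000
Intermediate: 26.14 / 1342 = 0.01947839 g/m
den = 0.01947839 * 9000 = 175.3 denier

175.3 denier


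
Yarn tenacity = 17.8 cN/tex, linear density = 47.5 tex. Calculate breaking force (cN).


Formula: Breaking force = Tenacity * Linear density
F = 17.8 cN/tex * 47.5 tex
F = 845.50 cN

845.50 cN


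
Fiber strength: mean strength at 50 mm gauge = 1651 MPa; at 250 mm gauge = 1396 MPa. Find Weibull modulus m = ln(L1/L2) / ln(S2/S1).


Formula: m = ln(L1/L2) / ln(S2/S1)
Step 1: ln(L1/L2) = ln(50/250) = -1.60944
Step 2: S2/S1 = 1396/1651 = 0.84555
Step 3: ln(S2/S1) = ln(0.84555) = -0.16777
Step 4: m = -1.60944 / -0.16777 = 9.59

9.59 (Weibull m)


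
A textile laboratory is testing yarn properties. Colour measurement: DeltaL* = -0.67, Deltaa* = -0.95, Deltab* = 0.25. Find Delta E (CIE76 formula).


Formula: Delta E = sqrt(dL*^2 + da*^2 + db*^2)
Step 1: dL*^2 = (-0.67)^2 = 0.4489
Step 2: da*^2 = (-0.95)^2 = 0.9025
Step 3: db*^2 = 0.25^2 = 0.0625
Step 4: Sum = 0.4489 + 0.9025 + 0.0625 = 1.4139
Step 5: Delta E = sqrt(1.4139) = 1.19

1.19 Delta E


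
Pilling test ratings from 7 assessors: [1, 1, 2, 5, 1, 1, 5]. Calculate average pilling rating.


Formula: Mean = sum / count
Sum = 1 + 1 + 2 + 5 + 1 + 1 + 5 = 16
Mean = 16 / 7 = 2.3

2.3


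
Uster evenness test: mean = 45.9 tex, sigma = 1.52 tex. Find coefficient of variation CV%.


Formula: CV% = (standard deviation / mean) * 100
Step 1: Ratio = 1.52 / 45.9 = 0.033115
Step 2: CV% = 0.033115 * 100 = 3.3115% ≈ 3.3%

3.3%


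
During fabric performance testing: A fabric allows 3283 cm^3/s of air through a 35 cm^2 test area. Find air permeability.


Formula: Air Permeability = Airflow / Test Area
AP = 3283 cm^3/s / 35 cm^2
AP = 93.8 cm^3/s/cm^2

93.8 cm^3/s/cm^2


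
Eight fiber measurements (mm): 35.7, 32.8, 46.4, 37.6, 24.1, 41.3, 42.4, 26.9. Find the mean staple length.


Formula: Mean = sum of lengths / count
Sum = 35.7 + 32.8 + 46.4 + 37.6 + 24.1 + 41.3 + 42.4 + 26.9
Sum = 287.2 mm
Mean = 287.2 / 8 = 35.90 mm

35.90 mm


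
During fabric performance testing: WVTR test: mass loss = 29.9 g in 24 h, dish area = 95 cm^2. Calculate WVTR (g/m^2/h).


Formula: WVTR = mass_loss / (area * time)
Step 1: Convert area: 95 cm^2 = 0.0095 m^2
Step 2: WVTR = 29.9 g / (0.0095 m^2 * 24 h)
Step 3: WVTR = 29.9 / 0.228 = 131.1 g/m^2/h

131.1 g/m^2/h


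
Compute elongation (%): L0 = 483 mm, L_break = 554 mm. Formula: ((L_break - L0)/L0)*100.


Formula: Elongation (%) = ((L_break - L0) / L0) * 100
Step 1: Extension = 554 - 483 = 71 mm
Step 2: Elongation = (71 / 483) * 100
Step 3: Elongation = 0.146998 * 100 = 14.6998% ≈ 14.7%

14.7%


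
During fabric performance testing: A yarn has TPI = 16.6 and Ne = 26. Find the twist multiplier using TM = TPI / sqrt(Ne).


Formula: TM = TPI / sqrt(Ne)
Step 1: sqrt(Ne) = sqrt(26) = 5.099
Step 2: TM = 16.6 / 5.099 = 3.26

3.26 TM


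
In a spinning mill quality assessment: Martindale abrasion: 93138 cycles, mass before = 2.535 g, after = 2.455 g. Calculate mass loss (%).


Formula: Mass loss% = ((m_before - m_after) / m_before) * 100
Step 1: Mass loss = 2.535 - 2.455 = 0.08 g
Step 2: Ratio = 0.08 / 2.535 = 0.0315582
Step 3: Mass loss% = 0.0315582 * 100 = 3.15582% ≈ 3.16%

3.16%


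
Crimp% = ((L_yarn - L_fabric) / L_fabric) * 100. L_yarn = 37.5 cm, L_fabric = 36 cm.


Formula: Crimp% = ((L_yarn - L_fabric) / L_fabric) * 100
Step 1: Extension = 37.5 - 36 = 1.5 cm
Step 2: Crimp% = (1.5 / 36) * 100
Step 3: Crimp% = 0.041667 * 100 = 4.1667% ≈ 4.2%

4.2%


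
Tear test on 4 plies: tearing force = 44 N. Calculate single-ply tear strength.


Formula: Per-ply strength = Total force / Number of plies
Per-ply = 44 N / 4
Per-ply = 11 N

11 N


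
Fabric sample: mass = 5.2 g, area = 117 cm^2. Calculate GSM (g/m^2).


Formula: GSM = mass_g / area_m2
Step 1: Convert area: 117 cm^2 = 117 / 10000 = 0.0117 m^2
Step 2: GSM = 5.2 g / 0.0117 m^2 = 444.4 g/m^2

444.4 g/m^2


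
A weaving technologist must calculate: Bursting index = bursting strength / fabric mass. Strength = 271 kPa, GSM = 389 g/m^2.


Formula: Bursting Index = Bursting Strength / Fabric GSM
BI = 271 kPa / 389 g/m^2
BI = 0.697 kPa/(g/m^2)

0.697 kPa/(g/m^2)


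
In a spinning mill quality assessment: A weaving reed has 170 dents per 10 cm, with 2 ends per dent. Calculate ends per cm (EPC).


Formula: EPC = (dents per 10 cm * ends per dent) / 10
Step 1: Total ends per 10 cm = 170 * 2 = 340
Step 2: EPC = 340 / 10 = 34.0 ends/cm

34.0 ends/cm
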